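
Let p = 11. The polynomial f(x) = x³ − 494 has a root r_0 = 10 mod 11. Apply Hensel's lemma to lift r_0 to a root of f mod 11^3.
r_2 = 769 (mod 1331)

Hensel: r_{i+1} = r_i − f(r_i)/f′(r_i) mod 11^{i+2}, where f′(x) = 3x². Iterate:
  r_0 = 10 (mod 11)
  r_1 = 43 (mod 121)
  r_2 = 769 (mod 1331)
Final: r = 769 with f(r) ≡ 0 mod 11^3.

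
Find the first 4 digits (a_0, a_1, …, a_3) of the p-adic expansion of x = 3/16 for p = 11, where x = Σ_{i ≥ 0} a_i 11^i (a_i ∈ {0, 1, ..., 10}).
(a_0, …, a_3) = (5, 3, 10, 8)

v_11(3/16) = 0 (numerator and denominator both coprime to 11), so x ∈ ℤ_11^×. Compute digits iteratively via a_i = x_i mod 11, x_{i+1} = (x_i − a_i)/11, with x_0 = x:
  x_0 = 3/16;  a_0 = 5;  x_1 = (x_0 − 5)/11 = -7/16
  x_1 = -7/16;  a_1 = 3;  x_2 = (x_1 − 3)/11 = -5/16
  x_2 = -5/16;  a_2 = 10;  x_3 = (x_2 − 10)/11 = -15/16
  x_3 = -15/16;  a_3 = 8;  x_4 = (x_3 − 8)/11 = -13/16
Digits: (5, 3, 10, 8).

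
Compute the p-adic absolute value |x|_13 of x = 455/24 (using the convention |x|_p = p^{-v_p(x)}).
|455/24|_13 = 1/13

Step 1 — compute v_13(x) by factoring powers of 13 out of the numerator and denominator: v_13(455/24) = 1. Step 2 — apply |x|_p = p^{-v_p(x)} = 13^{-1} = 1/13.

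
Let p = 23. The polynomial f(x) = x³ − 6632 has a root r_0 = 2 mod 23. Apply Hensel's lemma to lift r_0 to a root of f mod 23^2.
r_1 = 25 (mod 529)

Hensel: r_{i+1} = r_i − f(r_i)/f′(r_i) mod 23^{i+2}, where f′(x) = 3x². Iterate:
  r_0 = 2 (mod 23)
  r_1 = 25 (mod 529)
Final: r = 25 with f(r) ≡ 0 mod 23^2.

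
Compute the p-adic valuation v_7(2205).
v_7(2205) = 2

v_7(n) is the largest exponent k such that 7^k divides n. Factor out: 2205 = 7^2 · 45. (Sign doesn't affect v_p.) So v_7(2205) = 2.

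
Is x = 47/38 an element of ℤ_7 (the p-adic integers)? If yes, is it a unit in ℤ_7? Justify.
x ∈ ℤ_7^× (unit); v_7(x) = 0

ℤ_7 = {x ∈ ℚ_7 : v_7(x) ≥ 0} and ℤ_7^× = {x ∈ ℤ_7 : v_7(x) = 0}. Here v_7(47/38) = v_7(num) − v_7(den) = 0; compare against these criteria.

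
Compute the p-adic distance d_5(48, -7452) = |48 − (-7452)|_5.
d_5(48, -7452) = 1/625

Step 1 — x − y = 48 − (-7452) = 7500. Step 2 — v_5(7500) = 4 (factor: 7500 = (5^4 · 12); the sign does not affect v_p). Step 3 — |x − y|_5 = 5^{-4} = 1/625.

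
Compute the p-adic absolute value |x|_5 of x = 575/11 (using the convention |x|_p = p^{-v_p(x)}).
|575/11|_5 = 1/25

Step 1 — compute v_5(x) by factoring powers of 5 out of the numerator and denominator: v_5(575/11) = 2. Step 2 — apply |x|_p = p^{-v_p(x)} = 5^{-2} = 1/25.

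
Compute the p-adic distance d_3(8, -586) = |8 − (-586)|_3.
d_3(8, -586) = 1/27

Step 1 — x − y = 8 − (-586) = 594. Step 2 — v_3(594) = 3 (factor: 594 = (3^3 · 22); the sign does not affect v_p). Step 3 — |x − y|_3 = 3^{-3} = 1/27.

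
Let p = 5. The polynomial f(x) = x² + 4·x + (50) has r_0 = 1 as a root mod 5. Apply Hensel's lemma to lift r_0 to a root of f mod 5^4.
r_3 = 321 (mod 625)

Hensel: r_{i+1} = r_i − f(r_i)·(f′(r_i))^{-1} mod 5^{i+2}, f′(x) = 2x + 4. Iterate:
  r_0 = 1 (mod 5)
  r_1 = 21 (mod 25)
  r_2 = 71 (mod 125)
  r_3 = 321 (mod 625)
Final: r = 321 satisfies f(r) ≡ 0 mod 5^4.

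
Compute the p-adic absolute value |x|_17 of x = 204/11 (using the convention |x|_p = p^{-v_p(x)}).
|204/11|_17 = 1/17

Step 1 — compute v_17(x) by factoring powers of 17 out of the numerator and denominator: v_17(204/11) = 1. Step 2 — apply |x|_p = p^{-v_p(x)} = 17^{-1} = 1/17.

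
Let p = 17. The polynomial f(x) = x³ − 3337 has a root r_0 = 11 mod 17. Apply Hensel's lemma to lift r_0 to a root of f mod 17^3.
r_2 = 538 (mod 4913)

Hensel: r_{i+1} = r_i − f(r_i)/f′(r_i) mod 17^{i+2}, where f′(x) = 3x². Iterate:
  r_0 = 11 (mod 17)
  r_1 = 249 (mod 289)
  r_2 = 538 (mod 4913)
Final: r = 538 with f(r) ≡ 0 mod 17^3.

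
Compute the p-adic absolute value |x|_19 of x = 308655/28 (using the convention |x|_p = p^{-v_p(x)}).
|308655/28|_19 = 1/6859

Step 1 — compute v_19(x) by factoring powers of 19 out of the numerator and denominator: v_19(308655/28) = 3. Step 2 — apply |x|_p = p^{-v_p(x)} = 19^{-3} = 1/6859.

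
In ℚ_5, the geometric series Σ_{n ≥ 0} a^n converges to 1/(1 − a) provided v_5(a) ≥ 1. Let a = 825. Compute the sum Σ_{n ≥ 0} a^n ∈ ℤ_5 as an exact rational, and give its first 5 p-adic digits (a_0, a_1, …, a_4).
Σ a^n = 1/(1 − a) = -1/824;  first 5 digits = (1, 0, 3, 1, 0)

v_5(a) = 2 ≥ 1, so the series converges in ℤ_5 to 1/(1 − a) = 1/(1 − 825) = -1/824. Expand this rational in ℤ_5: compute digits iteratively via d_i = x_i mod 5, x_{i+1} = (x_i − d_i)/5. The first 5 digits are (1, 0, 3, 1, 0).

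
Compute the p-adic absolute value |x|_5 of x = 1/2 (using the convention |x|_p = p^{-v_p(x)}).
|1/2|_5 = 1

Step 1 — compute v_5(x) by factoring powers of 5 out of the numerator and denominator: v_5(1/2) = 0. Step 2 — apply |x|_p = p^{-v_p(x)} = 5^{0} = 1.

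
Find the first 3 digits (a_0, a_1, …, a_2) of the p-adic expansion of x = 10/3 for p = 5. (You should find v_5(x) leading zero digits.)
(a_0, …, a_2) = (0, 4, 1)

v_5(10/3) = 1, so a_0 = ... = a_0 = 0. Factor out: x = 5^1 · u with u = 2/3 a unit in ℤ_5. Expand u iteratively via a_{v+i} = u_i mod 5, u_{i+1} = (u_i − a_{v+i})/5:
  u_0 = 2/3;  a_1 = 4;  u_1 = (u_0 − 4)/5 = -2/3
  u_1 = -2/3;  a_2 = 1;  u_2 = (u_1 − 1)/5 = -1/3
Digits: (0, 4, 1).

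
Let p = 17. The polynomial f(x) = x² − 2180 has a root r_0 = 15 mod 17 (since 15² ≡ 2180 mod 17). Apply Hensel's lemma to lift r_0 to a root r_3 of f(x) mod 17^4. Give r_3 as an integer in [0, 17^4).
r_3 = 78351 (mod 83521)

Hensel's recurrence: r_{i+1} = r_i − f(r_i)·(f′(r_i))^{-1} mod 17^{i+2}, with f′(x) = 2x. Iterate:
  r_0 = 15 (mod 17)
  r_1 = 32 (mod 289)
  r_2 = 4656 (mod 4913)
  r_3 = 78351 (mod 83521)
Final: r_3 = 78351, and one checks f(r_3) ≡ 0 mod 17^4.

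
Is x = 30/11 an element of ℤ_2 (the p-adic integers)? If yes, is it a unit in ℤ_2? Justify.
x ∈ ℤ_2 but not a unit; v_2(x) = 1 > 0

ℤ_2 = {x ∈ ℚ_2 : v_2(x) ≥ 0} and ℤ_2^× = {x ∈ ℤ_2 : v_2(x) = 0}. Here v_2(30/11) = v_2(num) − v_2(den) = 1; compare against these criteria.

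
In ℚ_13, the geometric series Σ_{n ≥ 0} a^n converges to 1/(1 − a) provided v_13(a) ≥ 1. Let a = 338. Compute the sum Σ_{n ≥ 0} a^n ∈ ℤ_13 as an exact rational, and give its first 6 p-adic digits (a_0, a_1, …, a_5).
Σ a^n = 1/(1 − a) = -1/337;  first 6 digits = (1, 0, 2, 0, 4, 0)

v_13(a) = 2 ≥ 1, so the series converges in ℤ_13 to 1/(1 − a) = 1/(1 − 338) = -1/337. Expand this rational in ℤ_13: compute digits iteratively via d_i = x_i mod 13, x_{i+1} = (x_i − d_i)/13. The first 6 digits are (1, 0, 2, 0, 4, 0).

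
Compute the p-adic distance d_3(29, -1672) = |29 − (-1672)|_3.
d_3(29, -1672) = 1/243

Step 1 — x − y = 29 − (-1672) = 1701. Step 2 — v_3(1701) = 5 (factor: 1701 = (3^5 · 7); the sign does not affect v_p). Step 3 — |x − y|_3 = 3^{-5} = 1/243.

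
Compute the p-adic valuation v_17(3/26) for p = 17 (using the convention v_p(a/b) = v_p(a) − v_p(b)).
v_17(3/26) = 0

Factor powers of 17 from the numerator and denominator of the reduced fraction: 3 = 17^0 · 3 and 26 = 17^0 · 26. Apply v_p(a/b) = v_p(a) − v_p(b): v_17(3/26) = 0 − 0 = 0.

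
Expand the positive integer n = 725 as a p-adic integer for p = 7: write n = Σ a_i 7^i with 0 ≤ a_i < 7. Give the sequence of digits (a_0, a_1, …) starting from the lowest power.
(a_0, a_1, …) = (4, 5, 0, 2)

Repeated division by 7 gives the digits low-to-high: 725 = 4 + 5·7^1 + 2·7^3. Digit sequence: (4, 5, 0, 2).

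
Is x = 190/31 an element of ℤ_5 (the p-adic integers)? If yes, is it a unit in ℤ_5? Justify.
x ∈ ℤ_5 but not a unit; v_5(x) = 1 > 0

ℤ_5 = {x ∈ ℚ_5 : v_5(x) ≥ 0} and ℤ_5^× = {x ∈ ℤ_5 : v_5(x) = 0}. Here v_5(190/31) = v_5(num) − v_5(den) = 1; compare against these criteria.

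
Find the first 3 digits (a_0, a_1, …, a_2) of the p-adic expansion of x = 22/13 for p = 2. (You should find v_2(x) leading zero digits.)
(a_0, …, a_2) = (0, 1, 1)

v_2(22/13) = 1, so a_0 = ... = a_0 = 0. Factor out: x = 2^1 · u with u = 11/13 a unit in ℤ_2. Expand u iteratively via a_{v+i} = u_i mod 2, u_{i+1} = (u_i − a_{v+i})/2:
  u_0 = 11/13;  a_1 = 1;  u_1 = (u_0 − 1)/2 = -1/13
  u_1 = -1/13;  a_2 = 1;  u_2 = (u_1 − 1)/2 = -7/13
Digits: (0, 1, 1).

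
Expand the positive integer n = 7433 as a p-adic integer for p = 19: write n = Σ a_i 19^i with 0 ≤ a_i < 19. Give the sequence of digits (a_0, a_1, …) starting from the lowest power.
(a_0, a_1, …) = (4, 11, 1, 1)

Repeated division by 19 gives the digits low-to-high: 7433 = 4 + 11·19^1 + 1·19^2 + 1·19^3. Digit sequence: (4, 11, 1, 1).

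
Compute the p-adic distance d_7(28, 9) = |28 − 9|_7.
d_7(28, 9) = 1

Step 1 — x − y = 28 − 9 = 19. Step 2 — v_7(19) = 0 (factor: 19 = (7^0 · 19); the sign does not affect v_p). Step 3 — |x − y|_7 = 7^{0} = 1.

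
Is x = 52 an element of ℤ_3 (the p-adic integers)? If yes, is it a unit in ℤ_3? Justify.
x ∈ ℤ_3^× (unit); v_3(x) = 0

ℤ_3 = {x ∈ ℚ_3 : v_3(x) ≥ 0} and ℤ_3^× = {x ∈ ℤ_3 : v_3(x) = 0}. Here v_3(52) = v_3(num) − v_3(den) = 0; compare against these criteria.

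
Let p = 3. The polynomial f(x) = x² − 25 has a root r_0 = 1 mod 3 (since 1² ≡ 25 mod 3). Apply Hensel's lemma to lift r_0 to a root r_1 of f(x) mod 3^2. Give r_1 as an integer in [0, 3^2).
r_1 = 4 (mod 9)

Hensel's recurrence: r_{i+1} = r_i − f(r_i)·(f′(r_i))^{-1} mod 3^{i+2}, with f′(x) = 2x. Iterate:
  r_0 = 1 (mod 3)
  r_1 = 4 (mod 9)
Final: r_1 = 4, and one checks f(r_1) ≡ 0 mod 3^2.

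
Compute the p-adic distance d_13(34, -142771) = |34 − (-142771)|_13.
d_13(34, -142771) = 1/28561

Step 1 — x − y = 34 − (-142771) = 142805. Step 2 — v_13(142805) = 4 (factor: 142805 = (13^4 · 5); the sign does not affect v_p). Step 3 — |x − y|_13 = 13^{-4} = 1/28561.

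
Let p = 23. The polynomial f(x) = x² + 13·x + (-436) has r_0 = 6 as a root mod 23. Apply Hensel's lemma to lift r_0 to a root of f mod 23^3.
r_2 = 9689 (mod 12167)

Hensel: r_{i+1} = r_i − f(r_i)·(f′(r_i))^{-1} mod 23^{i+2}, f′(x) = 2x + 13. Iterate:
  r_0 = 6 (mod 23)
  r_1 = 167 (mod 529)
  r_2 = 9689 (mod 12167)
Final: r = 9689 satisfies f(r) ≡ 0 mod 23^3.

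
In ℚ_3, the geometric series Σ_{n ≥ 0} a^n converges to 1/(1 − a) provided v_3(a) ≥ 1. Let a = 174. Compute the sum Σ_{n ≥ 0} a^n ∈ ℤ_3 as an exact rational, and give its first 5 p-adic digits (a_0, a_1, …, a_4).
Σ a^n = 1/(1 − a) = -1/173;  first 5 digits = (1, 1, 2, 0, 2)

v_3(a) = 1 ≥ 1, so the series converges in ℤ_3 to 1/(1 − a) = 1/(1 − 174) = -1/173. Expand this rational in ℤ_3: compute digits iteratively via d_i = x_i mod 3, x_{i+1} = (x_i − d_i)/3. The first 5 digits are (1, 1, 2, 0, 2).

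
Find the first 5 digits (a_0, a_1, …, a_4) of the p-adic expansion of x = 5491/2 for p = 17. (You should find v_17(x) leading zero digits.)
(a_0, …, a_4) = (0, 0, 1, 9, 8)

v_17(5491/2) = 2, so a_0 = ... = a_1 = 0. Factor out: x = 17^2 · u with u = 19/2 a unit in ℤ_17. Expand u iteratively via a_{v+i} = u_i mod 17, u_{i+1} = (u_i − a_{v+i})/17:
  u_0 = 19/2;  a_2 = 1;  u_1 = (u_0 − 1)/17 = 1/2
  u_1 = 1/2;  a_3 = 9;  u_2 = (u_1 − 9)/17 = -1/2
  u_2 = -1/2;  a_4 = 8;  u_3 = (u_2 − 8)/17 = -1/2
Digits: (0, 0, 1, 9, 8).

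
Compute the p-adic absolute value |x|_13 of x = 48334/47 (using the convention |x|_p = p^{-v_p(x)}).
|48334/47|_13 = 1/2197

Step 1 — compute v_13(x) by factoring powers of 13 out of the numerator and denominator: v_13(48334/47) = 3. Step 2 — apply |x|_p = p^{-v_p(x)} = 13^{-3} = 1/2197.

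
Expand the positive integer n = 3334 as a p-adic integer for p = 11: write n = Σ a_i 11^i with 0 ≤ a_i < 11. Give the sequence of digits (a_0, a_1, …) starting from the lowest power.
(a_0, a_1, …) = (1, 6, 5, 2)

Repeated division by 11 gives the digits low-to-high: 3334 = 1 + 6·11^1 + 5·11^2 + 2·11^3. Digit sequence: (1, 6, 5, 2).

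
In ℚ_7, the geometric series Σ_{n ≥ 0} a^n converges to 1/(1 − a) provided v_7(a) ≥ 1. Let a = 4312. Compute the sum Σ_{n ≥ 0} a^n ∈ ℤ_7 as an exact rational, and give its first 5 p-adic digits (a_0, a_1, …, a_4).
Σ a^n = 1/(1 − a) = -1/4311;  first 5 digits = (1, 0, 4, 5, 3)

v_7(a) = 2 ≥ 1, so the series converges in ℤ_7 to 1/(1 − a) = 1/(1 − 4312) = -1/4311. Expand this rational in ℤ_7: compute digits iteratively via d_i = x_i mod 7, x_{i+1} = (x_i − d_i)/7. The first 5 digits are (1, 0, 4, 5, 3).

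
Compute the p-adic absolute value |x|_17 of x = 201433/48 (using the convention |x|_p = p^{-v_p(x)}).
|201433/48|_17 = 1/4913

Step 1 — compute v_17(x) by factoring powers of 17 out of the numerator and denominator: v_17(201433/48) = 3. Step 2 — apply |x|_p = p^{-v_p(x)} = 17^{-3} = 1/4913.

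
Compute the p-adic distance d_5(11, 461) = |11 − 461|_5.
d_5(11, 461) = 1/25

Step 1 — x − y = 11 − 461 = -450. Step 2 — v_5(-450) = 2 (factor: -450 = −(5^2 · 18); the sign does not affect v_p). Step 3 — |x − y|_5 = 5^{-2} = 1/25.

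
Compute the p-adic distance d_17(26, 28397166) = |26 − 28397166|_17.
d_17(26, 28397166) = 1/1419857

Step 1 — x − y = 26 − 28397166 = -28397140. Step 2 — v_17(-28397140) = 5 (factor: -28397140 = −(17^5 · 20); the sign does not affect v_p). Step 3 — |x − y|_17 = 17^{-5} = 1/1419857.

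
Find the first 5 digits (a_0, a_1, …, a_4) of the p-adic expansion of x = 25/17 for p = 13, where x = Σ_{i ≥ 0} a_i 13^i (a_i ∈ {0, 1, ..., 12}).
(a_0, …, a_4) = (3, 6, 11, 6, 1)

v_13(25/17) = 0 (numerator and denominator both coprime to 13), so x ∈ ℤ_13^×. Compute digits iteratively via a_i = x_i mod 13, x_{i+1} = (x_i − a_i)/13, with x_0 = x:
  x_0 = 25/17;  a_0 = 3;  x_1 = (x_0 − 3)/13 = -2/17
  x_1 = -2/17;  a_1 = 6;  x_2 = (x_1 − 6)/13 = -8/17
  x_2 = -8/17;  a_2 = 11;  x_3 = (x_2 − 11)/13 = -15/17
  x_3 = -15/17;  a_3 = 6;  x_4 = (x_3 − 6)/13 = -9/17
  x_4 = -9/17;  a_4 = 1;  x_5 = (x_4 − 1)/13 = -2/17
Digits: (3, 6, 11, 6, 1).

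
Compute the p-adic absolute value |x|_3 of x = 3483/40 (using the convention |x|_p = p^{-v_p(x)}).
|3483/40|_3 = 1/81

Step 1 — compute v_3(x) by factoring powers of 3 out of the numerator and denominator: v_3(3483/40) = 4. Step 2 — apply |x|_p = p^{-v_p(x)} = 3^{-4} = 1/81.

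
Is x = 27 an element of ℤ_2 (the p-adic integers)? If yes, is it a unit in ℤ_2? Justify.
x ∈ ℤ_2^× (unit); v_2(x) = 0

ℤ_2 = {x ∈ ℚ_2 : v_2(x) ≥ 0} and ℤ_2^× = {x ∈ ℤ_2 : v_2(x) = 0}. Here v_2(27) = v_2(num) − v_2(den) = 0; compare against these criteria.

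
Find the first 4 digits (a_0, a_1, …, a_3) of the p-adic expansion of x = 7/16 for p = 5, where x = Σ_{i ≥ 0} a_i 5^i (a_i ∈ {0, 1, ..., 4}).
(a_0, …, a_3) = (2, 0, 4, 2)

v_5(7/16) = 0 (numerator and denominator both coprime to 5), so x ∈ ℤ_5^×. Compute digits iteratively via a_i = x_i mod 5, x_{i+1} = (x_i − a_i)/5, with x_0 = x:
  x_0 = 7/16;  a_0 = 2;  x_1 = (x_0 − 2)/5 = -5/16
  x_1 = -5/16;  a_1 = 0;  x_2 = (x_1 − 0)/5 = -1/16
  x_2 = -1/16;  a_2 = 4;  x_3 = (x_2 − 4)/5 = -13/16
  x_3 = -13/16;  a_3 = 2;  x_4 = (x_3 − 2)/5 = -9/16
Digits: (2, 0, 4, 2).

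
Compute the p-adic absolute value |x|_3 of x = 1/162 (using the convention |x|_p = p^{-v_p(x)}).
|1/162|_3 = 81

Step 1 — compute v_3(x) by factoring powers of 3 out of the numerator and denominator: v_3(1/162) = -4. Step 2 — apply |x|_p = p^{-v_p(x)} = 3^{4} = 81.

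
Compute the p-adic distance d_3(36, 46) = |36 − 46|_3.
d_3(36, 46) = 1

Step 1 — x − y = 36 − 46 = -10. Step 2 — v_3(-10) = 0 (factor: -10 = −(3^0 · 10); the sign does not affect v_p). Step 3 — |x − y|_3 = 3^{0} = 1.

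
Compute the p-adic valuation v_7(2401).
v_7(2401) = 4

v_7(n) is the largest exponent k such that 7^k divides n. Factor out: 2401 = 7^4 · 1. (Sign doesn't affect v_p.) So v_7(2401) = 4.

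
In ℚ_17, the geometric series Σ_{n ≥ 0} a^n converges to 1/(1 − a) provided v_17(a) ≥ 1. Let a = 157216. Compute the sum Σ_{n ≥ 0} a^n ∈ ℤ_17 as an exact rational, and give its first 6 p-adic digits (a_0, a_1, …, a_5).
Σ a^n = 1/(1 − a) = -1/157215;  first 6 digits = (1, 0, 0, 15, 1, 0)

v_17(a) = 3 ≥ 1, so the series converges in ℤ_17 to 1/(1 − a) = 1/(1 − 157216) = -1/157215. Expand this rational in ℤ_17: compute digits iteratively via d_i = x_i mod 17, x_{i+1} = (x_i − d_i)/17. The first 6 digits are (1, 0, 0, 15, 1, 0).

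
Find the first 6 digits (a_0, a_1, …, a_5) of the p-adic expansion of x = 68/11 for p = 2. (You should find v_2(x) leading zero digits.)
(a_0, …, a_5) = (0, 0, 1, 1, 0, 0)

v_2(68/11) = 2, so a_0 = ... = a_1 = 0. Factor out: x = 2^2 · u with u = 17/11 a unit in ℤ_2. Expand u iteratively via a_{v+i} = u_i mod 2, u_{i+1} = (u_i − a_{v+i})/2:
  u_0 = 17/11;  a_2 = 1;  u_1 = (u_0 − 1)/2 = 3/11
  u_1 = 3/11;  a_3 = 1;  u_2 = (u_1 − 1)/2 = -4/11
  u_2 = -4/11;  a_4 = 0;  u_3 = (u_2 − 0)/2 = -2/11
  u_3 = -2/11;  a_5 = 0;  u_4 = (u_3 − 0)/2 = -1/11
Digits: (0, 0, 1, 1, 0, 0).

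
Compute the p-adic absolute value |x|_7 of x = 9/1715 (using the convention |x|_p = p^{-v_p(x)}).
|9/1715|_7 = 343

Step 1 — compute v_7(x) by factoring powers of 7 out of the numerator and denominator: v_7(9/1715) = -3. Step 2 — apply |x|_p = p^{-v_p(x)} = 7^{3} = 343.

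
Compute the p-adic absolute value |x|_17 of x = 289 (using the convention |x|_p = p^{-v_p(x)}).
|289|_17 = 1/289

Step 1 — compute v_17(x) by factoring powers of 17 out of the numerator and denominator: v_17(289) = 2. Step 2 — apply |x|_p = p^{-v_p(x)} = 17^{-2} = 1/289.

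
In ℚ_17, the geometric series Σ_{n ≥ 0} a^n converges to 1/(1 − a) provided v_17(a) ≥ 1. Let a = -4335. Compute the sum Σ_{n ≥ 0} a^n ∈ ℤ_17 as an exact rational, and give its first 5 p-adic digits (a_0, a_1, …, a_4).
Σ a^n = 1/(1 − a) = 1/4336;  first 5 digits = (1, 0, 2, 16, 3)

v_17(a) = 2 ≥ 1, so the series converges in ℤ_17 to 1/(1 − a) = 1/(1 − (-4335)) = 1/4336. Expand this rational in ℤ_17: compute digits iteratively via d_i = x_i mod 17, x_{i+1} = (x_i − d_i)/17. The first 5 digits are (1, 0, 2, 16, 3).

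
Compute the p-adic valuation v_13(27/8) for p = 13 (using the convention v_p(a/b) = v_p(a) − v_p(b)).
v_13(27/8) = 0

Factor powers of 13 from the numerator and denominator of the reduced fraction: 27 = 13^0 · 27 and 8 = 13^0 · 8. Apply v_p(a/b) = v_p(a) − v_p(b): v_13(27/8) = 0 − 0 = 0.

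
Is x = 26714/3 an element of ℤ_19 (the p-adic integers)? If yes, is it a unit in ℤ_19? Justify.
x ∈ ℤ_19 but not a unit; v_19(x) = 2 > 0

ℤ_19 = {x ∈ ℚ_19 : v_19(x) ≥ 0} and ℤ_19^× = {x ∈ ℤ_19 : v_19(x) = 0}. Here v_19(26714/3) = v_19(num) − v_19(den) = 2; compare against these criteria.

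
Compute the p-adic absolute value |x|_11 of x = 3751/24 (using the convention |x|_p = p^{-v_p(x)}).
|3751/24|_11 = 1/121

Step 1 — compute v_11(x) by factoring powers of 11 out of the numerator and denominator: v_11(3751/24) = 2. Step 2 — apply |x|_p = p^{-v_p(x)} = 11^{-2} = 1/121.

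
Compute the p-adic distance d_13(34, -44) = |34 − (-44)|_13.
d_13(34, -44) = 1/13

Step 1 — x − y = 34 − (-44) = 78. Step 2 — v_13(78) = 1 (factor: 78 = (13^1 · 6); the sign does not affect v_p). Step 3 — |x − y|_13 = 13^{-1} = 1/13.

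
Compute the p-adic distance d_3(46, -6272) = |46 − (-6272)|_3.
d_3(46, -6272) = 1/243

Step 1 — x − y = 46 − (-6272) = 6318. Step 2 — v_3(6318) = 5 (factor: 6318 = (3^5 · 26); the sign does not affect v_p). Step 3 — |x − y|_3 = 3^{-5} = 1/243.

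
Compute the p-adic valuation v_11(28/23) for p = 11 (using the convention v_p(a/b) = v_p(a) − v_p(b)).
v_11(28/23) = 0

Factor powers of 11 from the numerator and denominator of the reduced fraction: 28 = 11^0 · 28 and 23 = 11^0 · 23. Apply v_p(a/b) = v_p(a) − v_p(b): v_11(28/23) = 0 − 0 = 0.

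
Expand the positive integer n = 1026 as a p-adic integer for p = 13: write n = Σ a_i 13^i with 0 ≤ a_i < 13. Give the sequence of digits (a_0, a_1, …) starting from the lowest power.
(a_0, a_1, …) = (12, 0, 6)

Repeated division by 13 gives the digits low-to-high: 1026 = 12 + 6·13^2. Digit sequence: (12, 0, 6).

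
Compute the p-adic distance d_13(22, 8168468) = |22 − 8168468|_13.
d_13(22, 8168468) = 1/371293

Step 1 — x − y = 22 − 8168468 = -8168446. Step 2 — v_13(-8168446) = 5 (factor: -8168446 = −(13^5 · 22); the sign does not affect v_p). Step 3 — |x − y|_13 = 13^{-5} = 1/371293.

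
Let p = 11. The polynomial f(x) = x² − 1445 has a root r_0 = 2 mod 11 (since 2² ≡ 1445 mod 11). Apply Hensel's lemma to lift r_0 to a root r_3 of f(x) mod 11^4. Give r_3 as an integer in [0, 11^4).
r_3 = 9407 (mod 14641)

Hensel's recurrence: r_{i+1} = r_i − f(r_i)·(f′(r_i))^{-1} mod 11^{i+2}, with f′(x) = 2x. Iterate:
  r_0 = 2 (mod 11)
  r_1 = 90 (mod 121)
  r_2 = 90 (mod 1331)
  r_3 = 9407 (mod 14641)
Final: r_3 = 9407, and one checks f(r_3) ≡ 0 mod 11^4.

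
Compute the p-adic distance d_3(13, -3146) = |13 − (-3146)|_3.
d_3(13, -3146) = 1/243

Step 1 — x − y = 13 − (-3146) = 3159. Step 2 — v_3(3159) = 5 (factor: 3159 = (3^5 · 13); the sign does not affect v_p). Step 3 — |x − y|_3 = 3^{-5} = 1/243.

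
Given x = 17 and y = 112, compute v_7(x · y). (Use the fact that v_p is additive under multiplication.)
v_7(1904) = 1

v_p(x) = 0 (factor: 17 = 7^0 · 17); v_p(y) = 1 (factor: 112 = 7^1 · 16). Additivity: v_p(xy) = v_p(x) + v_p(y) = 0 + 1 = 1. (Direct check: xy = 1904 = 7^1 · (272).)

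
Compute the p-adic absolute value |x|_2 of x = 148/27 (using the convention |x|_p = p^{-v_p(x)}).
|148/27|_2 = 1/4

Step 1 — compute v_2(x) by factoring powers of 2 out of the numerator and denominator: v_2(148/27) = 2. Step 2 — apply |x|_p = p^{-v_p(x)} = 2^{-2} = 1/4.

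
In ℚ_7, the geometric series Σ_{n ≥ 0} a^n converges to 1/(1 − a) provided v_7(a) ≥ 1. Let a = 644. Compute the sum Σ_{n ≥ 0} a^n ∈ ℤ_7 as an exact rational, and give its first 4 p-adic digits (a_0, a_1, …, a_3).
Σ a^n = 1/(1 − a) = -1/643;  first 4 digits = (1, 1, 0, 1)

v_7(a) = 1 ≥ 1, so the series converges in ℤ_7 to 1/(1 − a) = 1/(1 − 644) = -1/643. Expand this rational in ℤ_7: compute digits iteratively via d_i = x_i mod 7, x_{i+1} = (x_i − d_i)/7. The first 4 digits are (1, 1, 0, 1).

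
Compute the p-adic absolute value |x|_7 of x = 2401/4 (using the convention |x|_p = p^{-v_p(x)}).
|2401/4|_7 = 1/2401

Step 1 — compute v_7(x) by factoring powers of 7 out of the numerator and denominator: v_7(2401/4) = 4. Step 2 — apply |x|_p = p^{-v_p(x)} = 7^{-4} = 1/2401.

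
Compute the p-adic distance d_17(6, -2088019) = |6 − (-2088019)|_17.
d_17(6, -2088019) = 1/83521

Step 1 — x − y = 6 − (-2088019) = 2088025. Step 2 — v_17(2088025) = 4 (factor: 2088025 = (17^4 · 25); the sign does not affect v_p). Step 3 — |x − y|_17 = 17^{-4} = 1/83521.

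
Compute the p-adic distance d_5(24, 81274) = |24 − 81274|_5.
d_5(24, 81274) = 1/3125

Step 1 — x − y = 24 − 81274 = -81250. Step 2 — v_5(-81250) = 5 (factor: -81250 = −(5^5 · 26); the sign does not affect v_p). Step 3 — |x − y|_5 = 5^{-5} = 1/3125.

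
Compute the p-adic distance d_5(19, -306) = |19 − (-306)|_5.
d_5(19, -306) = 1/25

Step 1 — x − y = 19 − (-306) = 325. Step 2 — v_5(325) = 2 (factor: 325 = (5^2 · 13); the sign does not affect v_p). Step 3 — |x − y|_5 = 5^{-2} = 1/25.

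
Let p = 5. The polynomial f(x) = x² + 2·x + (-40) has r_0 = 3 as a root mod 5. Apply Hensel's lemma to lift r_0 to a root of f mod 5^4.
r_3 = 553 (mod 625)

Hensel: r_{i+1} = r_i − f(r_i)·(f′(r_i))^{-1} mod 5^{i+2}, f′(x) = 2x + 2. Iterate:
  r_0 = 3 (mod 5)
  r_1 = 3 (mod 25)
  r_2 = 53 (mod 125)
  r_3 = 553 (mod 625)
Final: r = 553 satisfies f(r) ≡ 0 mod 5^4.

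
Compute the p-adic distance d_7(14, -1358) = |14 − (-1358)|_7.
d_7(14, -1358) = 1/343

Step 1 — x − y = 14 − (-1358) = 1372. Step 2 — v_7(1372) = 3 (factor: 1372 = (7^3 · 4); the sign does not affect v_p). Step 3 — |x − y|_7 = 7^{-3} = 1/343.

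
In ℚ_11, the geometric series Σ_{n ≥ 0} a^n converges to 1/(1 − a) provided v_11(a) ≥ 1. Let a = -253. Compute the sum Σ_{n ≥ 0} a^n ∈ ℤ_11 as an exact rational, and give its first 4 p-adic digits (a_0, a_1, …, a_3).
Σ a^n = 1/(1 − a) = 1/254;  first 4 digits = (1, 10, 9, 2)

v_11(a) = 1 ≥ 1, so the series converges in ℤ_11 to 1/(1 − a) = 1/(1 − (-253)) = 1/254. Expand this rational in ℤ_11: compute digits iteratively via d_i = x_i mod 11, x_{i+1} = (x_i − d_i)/11. The first 4 digits are (1, 10, 9, 2).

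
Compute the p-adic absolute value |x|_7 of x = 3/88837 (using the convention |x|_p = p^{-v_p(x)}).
|3/88837|_7 = 2401

Step 1 — compute v_7(x) by factoring powers of 7 out of the numerator and denominator: v_7(3/88837) = -4. Step 2 — apply |x|_p = p^{-v_p(x)} = 7^{4} = 2401.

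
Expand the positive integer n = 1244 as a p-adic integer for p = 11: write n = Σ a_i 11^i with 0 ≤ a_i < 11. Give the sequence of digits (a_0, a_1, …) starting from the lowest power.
(a_0, a_1, …) = (1, 3, 10)

Repeated division by 11 gives the digits low-to-high: 1244 = 1 + 3·11^1 + 10·11^2. Digit sequence: (1, 3, 10).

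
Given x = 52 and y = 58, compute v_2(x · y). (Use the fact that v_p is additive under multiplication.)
v_2(3016) = 3

v_p(x) = 2 (factor: 52 = 2^2 · 13); v_p(y) = 1 (factor: 58 = 2^1 · 29). Additivity: v_p(xy) = v_p(x) + v_p(y) = 2 + 1 = 3. (Direct check: xy = 3016 = 2^3 · (377).)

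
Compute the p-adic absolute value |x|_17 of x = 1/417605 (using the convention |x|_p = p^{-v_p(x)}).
|1/417605|_17 = 83521

Step 1 — compute v_17(x) by factoring powers of 17 out of the numerator and denominator: v_17(1/417605) = -4. Step 2 — apply |x|_p = p^{-v_p(x)} = 17^{4} = 83521.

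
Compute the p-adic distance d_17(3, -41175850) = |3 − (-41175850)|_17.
d_17(3, -41175850) = 1/1419857

Step 1 — x − y = 3 − (-41175850) = 41175853. Step 2 — v_17(41175853) = 5 (factor: 41175853 = (17^5 · 29); the sign does not affect v_p). Step 3 — |x − y|_17 = 17^{-5} = 1/1419857.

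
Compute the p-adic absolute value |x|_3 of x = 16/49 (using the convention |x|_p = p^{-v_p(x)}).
|16/49|_3 = 1

Step 1 — compute v_3(x) by factoring powers of 3 out of the numerator and denominator: v_3(16/49) = 0. Step 2 — apply |x|_p = p^{-v_p(x)} = 3^{0} = 1.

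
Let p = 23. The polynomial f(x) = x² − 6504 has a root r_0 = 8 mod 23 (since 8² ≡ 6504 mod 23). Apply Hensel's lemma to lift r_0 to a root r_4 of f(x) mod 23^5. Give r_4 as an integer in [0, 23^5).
r_4 = 1571805 (mod 6436343)

Hensel's recurrence: r_{i+1} = r_i − f(r_i)·(f′(r_i))^{-1} mod 23^{i+2}, with f′(x) = 2x. Iterate:
  r_0 = 8 (mod 23)
  r_1 = 146 (mod 529)
  r_2 = 2262 (mod 12167)
  r_3 = 172600 (mod 279841)
  r_4 = 1571805 (mod 6436343)
Final: r_4 = 1571805, and one checks f(r_4) ≡ 0 mod 23^5.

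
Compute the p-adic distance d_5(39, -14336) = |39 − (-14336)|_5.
d_5(39, -14336) = 1/625

Step 1 — x − y = 39 − (-14336) = 14375. Step 2 — v_5(14375) = 4 (factor: 14375 = (5^4 · 23); the sign does not affect v_p). Step 3 — |x − y|_5 = 5^{-4} = 1/625.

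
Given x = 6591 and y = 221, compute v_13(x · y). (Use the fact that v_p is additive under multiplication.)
v_13(1456611) = 4

v_p(x) = 3 (factor: 6591 = 13^3 · 3); v_p(y) = 1 (factor: 221 = 13^1 · 17). Additivity: v_p(xy) = v_p(x) + v_p(y) = 3 + 1 = 4. (Direct check: xy = 1456611 = 13^4 · (51).)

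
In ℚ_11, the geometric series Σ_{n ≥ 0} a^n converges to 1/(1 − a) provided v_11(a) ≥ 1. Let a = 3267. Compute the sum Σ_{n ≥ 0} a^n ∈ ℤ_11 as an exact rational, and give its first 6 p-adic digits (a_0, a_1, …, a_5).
Σ a^n = 1/(1 − a) = -1/3266;  first 6 digits = (1, 0, 5, 2, 3, 0)

v_11(a) = 2 ≥ 1, so the series converges in ℤ_11 to 1/(1 − a) = 1/(1 − 3267) = -1/3266. Expand this rational in ℤ_11: compute digits iteratively via d_i = x_i mod 11, x_{i+1} = (x_i − d_i)/11. The first 6 digits are (1, 0, 5, 2, 3, 0).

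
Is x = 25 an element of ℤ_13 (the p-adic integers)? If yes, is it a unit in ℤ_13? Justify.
x ∈ ℤ_13^× (unit); v_13(x) = 0

ℤ_13 = {x ∈ ℚ_13 : v_13(x) ≥ 0} and ℤ_13^× = {x ∈ ℤ_13 : v_13(x) = 0}. Here v_13(25) = v_13(num) − v_13(den) = 0; compare against these criteria.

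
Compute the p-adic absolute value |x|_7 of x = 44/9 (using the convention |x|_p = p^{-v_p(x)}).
|44/9|_7 = 1

Step 1 — compute v_7(x) by factoring powers of 7 out of the numerator and denominator: v_7(44/9) = 0. Step 2 — apply |x|_p = p^{-v_p(x)} = 7^{0} = 1.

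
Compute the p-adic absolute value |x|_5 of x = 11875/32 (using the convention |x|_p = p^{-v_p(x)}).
|11875/32|_5 = 1/625

Step 1 — compute v_5(x) by factoring powers of 5 out of the numerator and denominator: v_5(11875/32) = 4. Step 2 — apply |x|_p = p^{-v_p(x)} = 5^{-4} = 1/625.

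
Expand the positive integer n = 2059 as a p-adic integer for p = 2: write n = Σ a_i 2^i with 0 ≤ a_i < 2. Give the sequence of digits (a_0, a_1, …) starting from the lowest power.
(a_0, a_1, …) = (1, 1, 0, 1, 0, 0, 0, 0, 0, 0, 0, 1)

Repeated division by 2 gives the digits low-to-high: 2059 = 1 + 1·2^1 + 1·2^3 + 1·2^11. Digit sequence: (1, 1, 0, 1, 0, 0, 0, 0, 0, 0, 0, 1).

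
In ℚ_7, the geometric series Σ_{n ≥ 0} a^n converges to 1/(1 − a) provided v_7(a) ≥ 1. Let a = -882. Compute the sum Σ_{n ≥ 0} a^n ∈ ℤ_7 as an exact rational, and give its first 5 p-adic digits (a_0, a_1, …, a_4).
Σ a^n = 1/(1 − a) = 1/883;  first 5 digits = (1, 0, 3, 4, 1)

v_7(a) = 2 ≥ 1, so the series converges in ℤ_7 to 1/(1 − a) = 1/(1 − (-882)) = 1/883. Expand this rational in ℤ_7: compute digits iteratively via d_i = x_i mod 7, x_{i+1} = (x_i − d_i)/7. The first 5 digits are (1, 0, 3, 4, 1).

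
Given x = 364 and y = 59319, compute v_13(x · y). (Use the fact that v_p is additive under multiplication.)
v_13(21592116) = 4

v_p(x) = 1 (factor: 364 = 13^1 · 28); v_p(y) = 3 (factor: 59319 = 13^3 · 27). Additivity: v_p(xy) = v_p(x) + v_p(y) = 1 + 3 = 4. (Direct check: xy = 21592116 = 13^4 · (756).)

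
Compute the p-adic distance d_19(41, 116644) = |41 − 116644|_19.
d_19(41, 116644) = 1/6859

Step 1 — x − y = 41 − 116644 = -116603. Step 2 — v_19(-116603) = 3 (factor: -116603 = −(19^3 · 17); the sign does not affect v_p). Step 3 — |x − y|_19 = 19^{-3} = 1/6859.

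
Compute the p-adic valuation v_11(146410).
v_11(146410) = 4

v_11(n) is the largest exponent k such that 11^k divides n. Factor out: 146410 = 11^4 · 10. (Sign doesn't affect v_p.) So v_11(146410) = 4.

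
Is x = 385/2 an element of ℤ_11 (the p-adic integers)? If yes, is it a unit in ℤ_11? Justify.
x ∈ ℤ_11 but not a unit; v_11(x) = 1 > 0

ℤ_11 = {x ∈ ℚ_11 : v_11(x) ≥ 0} and ℤ_11^× = {x ∈ ℤ_11 : v_11(x) = 0}. Here v_11(385/2) = v_11(num) − v_11(den) = 1; compare against these criteria.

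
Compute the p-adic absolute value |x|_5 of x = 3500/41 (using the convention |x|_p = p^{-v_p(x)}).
|3500/41|_5 = 1/125

Step 1 — compute v_5(x) by factoring powers of 5 out of the numerator and denominator: v_5(3500/41) = 3. Step 2 — apply |x|_p = p^{-v_p(x)} = 5^{-3} = 1/125.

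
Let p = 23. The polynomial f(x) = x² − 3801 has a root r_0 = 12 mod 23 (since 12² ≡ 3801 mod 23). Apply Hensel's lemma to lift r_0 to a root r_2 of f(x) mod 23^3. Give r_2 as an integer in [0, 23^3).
r_2 = 2611 (mod 12167)

Hensel's recurrence: r_{i+1} = r_i − f(r_i)·(f′(r_i))^{-1} mod 23^{i+2}, with f′(x) = 2x. Iterate:
  r_0 = 12 (mod 23)
  r_1 = 495 (mod 529)
  r_2 = 2611 (mod 12167)
Final: r_2 = 2611, and one checks f(r_2) ≡ 0 mod 23^3.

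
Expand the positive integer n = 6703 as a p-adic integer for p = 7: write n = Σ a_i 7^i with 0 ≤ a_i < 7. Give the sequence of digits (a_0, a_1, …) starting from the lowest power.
(a_0, a_1, …) = (4, 5, 3, 5, 2)

Repeated division by 7 gives the digits low-to-high: 6703 = 4 + 5·7^1 + 3·7^2 + 5·7^3 + 2·7^4. Digit sequence: (4, 5, 3, 5, 2).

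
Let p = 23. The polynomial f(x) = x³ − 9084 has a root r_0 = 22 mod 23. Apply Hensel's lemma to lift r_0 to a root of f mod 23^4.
r_3 = 232437 (mod 279841)

Hensel: r_{i+1} = r_i − f(r_i)/f′(r_i) mod 23^{i+2}, where f′(x) = 3x². Iterate:
  r_0 = 22 (mod 23)
  r_1 = 206 (mod 529)
  r_2 = 1264 (mod 12167)
  r_3 = 232437 (mod 279841)
Final: r = 232437 with f(r) ≡ 0 mod 23^4.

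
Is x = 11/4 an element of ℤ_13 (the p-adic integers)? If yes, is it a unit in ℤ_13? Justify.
x ∈ ℤ_13^× (unit); v_13(x) = 0

ℤ_13 = {x ∈ ℚ_13 : v_13(x) ≥ 0} and ℤ_13^× = {x ∈ ℤ_13 : v_13(x) = 0}. Here v_13(11/4) = v_13(num) − v_13(den) = 0; compare against these criteria.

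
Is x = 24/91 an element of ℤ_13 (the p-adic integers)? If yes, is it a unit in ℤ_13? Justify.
x ∉ ℤ_13 (v_13(x) = -1 < 0)

ℤ_13 = {x ∈ ℚ_13 : v_13(x) ≥ 0} and ℤ_13^× = {x ∈ ℤ_13 : v_13(x) = 0}. Here v_13(24/91) = v_13(num) − v_13(den) = -1; compare against these criteria.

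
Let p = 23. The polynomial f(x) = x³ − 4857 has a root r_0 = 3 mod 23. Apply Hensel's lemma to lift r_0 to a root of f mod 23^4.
r_3 = 26867 (mod 279841)

Hensel: r_{i+1} = r_i − f(r_i)/f′(r_i) mod 23^{i+2}, where f′(x) = 3x². Iterate:
  r_0 = 3 (mod 23)
  r_1 = 417 (mod 529)
  r_2 = 2533 (mod 12167)
  r_3 = 26867 (mod 279841)
Final: r = 26867 with f(r) ≡ 0 mod 23^4.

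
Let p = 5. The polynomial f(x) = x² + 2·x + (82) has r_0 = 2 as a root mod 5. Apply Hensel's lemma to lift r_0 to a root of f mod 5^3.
r_2 = 12 (mod 125)

Hensel: r_{i+1} = r_i − f(r_i)·(f′(r_i))^{-1} mod 5^{i+2}, f′(x) = 2x + 2. Iterate:
  r_0 = 2 (mod 5)
  r_1 = 12 (mod 25)
  r_2 = 12 (mod 125)
Final: r = 12 satisfies f(r) ≡ 0 mod 5^3.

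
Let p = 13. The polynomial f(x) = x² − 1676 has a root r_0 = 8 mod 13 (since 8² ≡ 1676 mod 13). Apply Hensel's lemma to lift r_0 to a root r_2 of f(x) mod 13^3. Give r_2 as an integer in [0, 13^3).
r_2 = 1165 (mod 2197)

Hensel's recurrence: r_{i+1} = r_i − f(r_i)·(f′(r_i))^{-1} mod 13^{i+2}, with f′(x) = 2x. Iterate:
  r_0 = 8 (mod 13)
  r_1 = 151 (mod 169)
  r_2 = 1165 (mod 2197)
Final: r_2 = 1165, and one checks f(r_2) ≡ 0 mod 13^3.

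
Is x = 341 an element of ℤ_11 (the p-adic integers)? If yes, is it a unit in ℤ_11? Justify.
x ∈ ℤ_11 but not a unit; v_11(x) = 1 > 0

ℤ_11 = {x ∈ ℚ_11 : v_11(x) ≥ 0} and ℤ_11^× = {x ∈ ℤ_11 : v_11(x) = 0}. Here v_11(341) = v_11(num) − v_11(den) = 1; compare against these criteria.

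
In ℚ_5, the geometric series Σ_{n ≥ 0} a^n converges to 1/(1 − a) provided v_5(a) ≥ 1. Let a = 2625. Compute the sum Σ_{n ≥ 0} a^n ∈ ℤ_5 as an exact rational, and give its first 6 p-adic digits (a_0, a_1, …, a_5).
Σ a^n = 1/(1 − a) = -1/2624;  first 6 digits = (1, 0, 0, 1, 4, 0)

v_5(a) = 3 ≥ 1, so the series converges in ℤ_5 to 1/(1 − a) = 1/(1 − 2625) = -1/2624. Expand this rational in ℤ_5: compute digits iteratively via d_i = x_i mod 5, x_{i+1} = (x_i − d_i)/5. The first 6 digits are (1, 0, 0, 1, 4, 0).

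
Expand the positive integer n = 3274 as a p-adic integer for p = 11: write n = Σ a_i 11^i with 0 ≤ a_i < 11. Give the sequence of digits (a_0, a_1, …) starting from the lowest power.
(a_0, a_1, …) = (7, 0, 5, 2)

Repeated division by 11 gives the digits low-to-high: 3274 = 7 + 5·11^2 + 2·11^3. Digit sequence: (7, 0, 5, 2).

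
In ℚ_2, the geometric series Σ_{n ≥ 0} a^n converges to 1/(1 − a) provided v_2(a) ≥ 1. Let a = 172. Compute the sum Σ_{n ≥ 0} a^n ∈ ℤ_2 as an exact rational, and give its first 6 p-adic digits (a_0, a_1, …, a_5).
Σ a^n = 1/(1 − a) = -1/171;  first 6 digits = (1, 0, 1, 1, 1, 1)

v_2(a) = 2 ≥ 1, so the series converges in ℤ_2 to 1/(1 − a) = 1/(1 − 172) = -1/171. Expand this rational in ℤ_2: compute digits iteratively via d_i = x_i mod 2, x_{i+1} = (x_i − d_i)/2. The first 6 digits are (1, 0, 1, 1, 1, 1).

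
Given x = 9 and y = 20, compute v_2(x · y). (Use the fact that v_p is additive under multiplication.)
v_2(180) = 2

v_p(x) = 0 (factor: 9 = 2^0 · 9); v_p(y) = 2 (factor: 20 = 2^2 · 5). Additivity: v_p(xy) = v_p(x) + v_p(y) = 0 + 2 = 2. (Direct check: xy = 180 = 2^2 · (45).)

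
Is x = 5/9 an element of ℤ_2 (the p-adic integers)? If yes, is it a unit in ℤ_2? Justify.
x ∈ ℤ_2^× (unit); v_2(x) = 0

ℤ_2 = {x ∈ ℚ_2 : v_2(x) ≥ 0} and ℤ_2^× = {x ∈ ℤ_2 : v_2(x) = 0}. Here v_2(5/9) = v_2(num) − v_2(den) = 0; compare against these criteria.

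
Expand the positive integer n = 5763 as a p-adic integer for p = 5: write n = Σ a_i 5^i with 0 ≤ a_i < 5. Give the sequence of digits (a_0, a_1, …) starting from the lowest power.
(a_0, a_1, …) = (3, 2, 0, 1, 4, 1)

Repeated division by 5 gives the digits low-to-high: 5763 = 3 + 2·5^1 + 1·5^3 + 4·5^4 + 1·5^5. Digit sequence: (3, 2, 0, 1, 4, 1).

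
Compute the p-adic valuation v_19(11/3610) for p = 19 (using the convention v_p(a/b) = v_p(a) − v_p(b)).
v_19(11/3610) = -2

Factor powers of 19 from the numerator and denominator of the reduced fraction: 11 = 19^0 · 11 and 3610 = 19^2 · 10. Apply v_p(a/b) = v_p(a) − v_p(b): v_19(11/3610) = 0 − 2 = -2.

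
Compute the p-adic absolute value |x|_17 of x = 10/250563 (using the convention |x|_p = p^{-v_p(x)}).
|10/250563|_17 = 83521

Step 1 — compute v_17(x) by factoring powers of 17 out of the numerator and denominator: v_17(10/250563) = -4. Step 2 — apply |x|_p = p^{-v_p(x)} = 17^{4} = 83521.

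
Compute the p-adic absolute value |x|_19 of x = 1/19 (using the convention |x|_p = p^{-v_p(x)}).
|1/19|_19 = 19

Step 1 — compute v_19(x) by factoring powers of 19 out of the numerator and denominator: v_19(1/19) = -1. Step 2 — apply |x|_p = p^{-v_p(x)} = 19^{1} = 19.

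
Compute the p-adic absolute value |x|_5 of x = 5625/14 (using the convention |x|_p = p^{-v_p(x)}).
|5625/14|_5 = 1/625

Step 1 — compute v_5(x) by factoring powers of 5 out of the numerator and denominator: v_5(5625/14) = 4. Step 2 — apply |x|_p = p^{-v_p(x)} = 5^{-4} = 1/625.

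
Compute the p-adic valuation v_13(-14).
v_13(-14) = 0

v_13(n) is the largest exponent k such that 13^k divides n. Factor out: -14 = -13^0 · 14. (Sign doesn't affect v_p.) So v_13(-14) = 0.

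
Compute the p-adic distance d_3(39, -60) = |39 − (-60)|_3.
d_3(39, -60) = 1/9

Step 1 — x − y = 39 − (-60) = 99. Step 2 — v_3(99) = 2 (factor: 99 = (3^2 · 11); the sign does not affect v_p). Step 3 — |x − y|_3 = 3^{-2} = 1/9.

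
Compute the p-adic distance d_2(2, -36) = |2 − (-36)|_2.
d_2(2, -36) = 1/2

Step 1 — x − y = 2 − (-36) = 38. Step 2 — v_2(38) = 1 (factor: 38 = (2^1 · 19); the sign does not affect v_p). Step 3 — |x − y|_2 = 2^{-1} = 1/2.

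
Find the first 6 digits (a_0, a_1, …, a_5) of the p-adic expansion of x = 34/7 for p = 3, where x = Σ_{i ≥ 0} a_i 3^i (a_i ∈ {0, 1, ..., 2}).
(a_0, …, a_5) = (1, 0, 0, 1, 1, 0)

v_3(34/7) = 0 (numerator and denominator both coprime to 3), so x ∈ ℤ_3^×. Compute digits iteratively via a_i = x_i mod 3, x_{i+1} = (x_i − a_i)/3, with x_0 = x:
  x_0 = 34/7;  a_0 = 1;  x_1 = (x_0 − 1)/3 = 9/7
  x_1 = 9/7;  a_1 = 0;  x_2 = (x_1 − 0)/3 = 3/7
  x_2 = 3/7;  a_2 = 0;  x_3 = (x_2 − 0)/3 = 1/7
  x_3 = 1/7;  a_3 = 1;  x_4 = (x_3 − 1)/3 = -2/7
  x_4 = -2/7;  a_4 = 1;  x_5 = (x_4 − 1)/3 = -3/7
  x_5 = -3/7;  a_5 = 0;  x_6 = (x_5 − 0)/3 = -1/7
Digits: (1, 0, 0, 1, 1, 0).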